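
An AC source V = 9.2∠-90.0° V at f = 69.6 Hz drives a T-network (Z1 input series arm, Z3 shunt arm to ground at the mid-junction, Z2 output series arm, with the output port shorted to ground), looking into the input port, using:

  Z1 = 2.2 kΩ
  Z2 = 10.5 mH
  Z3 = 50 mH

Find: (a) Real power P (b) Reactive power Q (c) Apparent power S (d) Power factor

Step 1 — Angular frequency: ω = 2π·f = 2π·69.6 = 437.3 rad/s.
Step 2 — Component impedances:
  Z1: Z = R = 2200 Ω
  Z2: Z = jωL = j·437.3·0.0105 = 0 + j4.592 Ω
  Z3: Z = jωL = j·437.3·0.05 = 0 + j21.87 Ω
Step 3 — With the output port shorted to ground, the output series arm Z2 runs from the junction to ground; the shunt arm Z3 also runs from the junction to ground. They appear in parallel: Z3 || Z2 = 0 + j3.795 Ω.
Step 4 — Series with input arm Z1: Z_in = Z1 + (Z3 || Z2) = 2200 + j3.795 Ω = 2200∠0.1° Ω.
Step 5 — Source phasor: V = 9.2∠-90.0° V = 0 - j9.2 V.
Step 6 — Current: I = V / Z = -7.213e-06 - j0.004182 A = 0.004182∠-90.1° A.
Step 7 — Complex power: S = V·I* = 0.03847 + j6.636e-05 VA.
Step 8 — Real power: P = Re(S) = 0.03847 W.
Step 9 — Reactive power: Q = Im(S) = 6.636e-05 VAR.
Step 10 — Apparent power: |S| = 0.03847 VA.
Step 11 — Power factor: PF = P/|S| = 1 (lagging).

(a) P = 0.03847 W  (b) Q = 6.636e-05 VAR  (c) S = 0.03847 VA  (d) PF = 1 (lagging)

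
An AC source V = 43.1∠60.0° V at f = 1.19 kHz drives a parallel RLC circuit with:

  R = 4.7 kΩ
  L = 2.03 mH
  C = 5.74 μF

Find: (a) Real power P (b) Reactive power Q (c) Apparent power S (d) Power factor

Step 1 — Angular frequency: ω = 2π·f = 2π·1190 = 7477 rad/s.
Step 2 — Component impedances:
  R: Z = R = 4700 Ω
  L: Z = jωL = j·7477·0.00203 = 0 + j15.18 Ω
  C: Z = 1/(jωC) = -j/(ω·C) = 0 - j23.3 Ω
Step 3 — Parallel combination: 1/Z_total = 1/R + 1/L + 1/C; Z_total = 0.4034 + j43.54 Ω = 43.54∠89.5° Ω.
Step 4 — Source phasor: V = 43.1∠60.0° V = 21.55 + j37.33 V.
Step 5 — Current: I = V / Z = 0.8618 - j0.487 A = 0.9899∠-29.5° A.
Step 6 — Complex power: S = V·I* = 0.3952 + j42.66 VA.
Step 7 — Real power: P = Re(S) = 0.3952 W.
Step 8 — Reactive power: Q = Im(S) = 42.66 VAR.
Step 9 — Apparent power: |S| = 42.66 VA.
Step 10 — Power factor: PF = P/|S| = 0.009264 (lagging).

(a) P = 0.3952 W  (b) Q = 42.66 VAR  (c) S = 42.66 VA  (d) PF = 0.009264 (lagging)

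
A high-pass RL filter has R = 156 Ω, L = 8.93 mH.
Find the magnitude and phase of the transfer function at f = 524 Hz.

Step 1 — Angular frequency: ω = 2π·524 = 3292 rad/s.
Step 2 — Transfer function: H(jω) = jωL/(R + jωL).
Step 3 — Numerator jωL = j·29.4; denominator R + jωL = 156 + j29.4.
Step 4 — H = 0.0343 + j0.182.
Step 5 — Magnitude: |H| = 0.1852 (-14.6 dB); phase: φ = 79.3°.

|H| = 0.1852 (-14.6 dB), φ = 79.3°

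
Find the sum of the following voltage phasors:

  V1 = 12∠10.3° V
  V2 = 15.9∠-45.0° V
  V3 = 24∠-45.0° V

Step 1 — Convert each phasor to rectangular form:
  V1 = 12·(cos(10.3°) + j·sin(10.3°)) = 11.81 + j2.146 V
  V2 = 15.9·(cos(-45.0°) + j·sin(-45.0°)) = 11.24 - j11.24 V
  V3 = 24·(cos(-45.0°) + j·sin(-45.0°)) = 16.97 - j16.97 V
Step 2 — Sum components: V_total = 40.02 - j26.07 V.
Step 3 — Convert to polar: |V_total| = 47.76 V, ∠V_total = -33.1°.

V_total = 47.76∠-33.1° V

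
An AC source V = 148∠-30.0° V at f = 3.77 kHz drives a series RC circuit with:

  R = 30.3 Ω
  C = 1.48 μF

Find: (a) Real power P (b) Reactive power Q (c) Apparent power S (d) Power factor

Step 1 — Angular frequency: ω = 2π·f = 2π·3770 = 2.369e+04 rad/s.
Step 2 — Component impedances:
  R: Z = R = 30.3 Ω
  C: Z = 1/(jωC) = -j/(ω·C) = 0 - j28.52 Ω
Step 3 — Series combination: Z_total = R + C = 30.3 - j28.52 Ω = 41.61∠-43.3° Ω.
Step 4 — Source phasor: V = 148∠-30.0° V = 128.2 - j74 V.
Step 5 — Current: I = V / Z = 3.462 + j0.8164 A = 3.556∠13.3° A.
Step 6 — Complex power: S = V·I* = 383.3 - j360.8 VA.
Step 7 — Real power: P = Re(S) = 383.3 W.
Step 8 — Reactive power: Q = Im(S) = -360.8 VAR.
Step 9 — Apparent power: |S| = 526.4 VA.
Step 10 — Power factor: PF = P/|S| = 0.7281 (leading).

(a) P = 383.3 W  (b) Q = -360.8 VAR  (c) S = 526.4 VA  (d) PF = 0.7281 (leading)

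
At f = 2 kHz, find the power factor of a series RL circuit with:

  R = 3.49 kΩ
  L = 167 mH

Step 1 — Angular frequency: ω = 2π·f = 2π·2000 = 1.257e+04 rad/s.
Step 2 — Component impedances:
  R: Z = R = 3490 Ω
  L: Z = jωL = j·1.257e+04·0.167 = 0 + j2099 Ω
Step 3 — Series combination: Z_total = R + L = 3490 + j2099 Ω = 4072∠31.0° Ω.
Step 4 — Power factor: PF = cos(φ) = Re(Z)/|Z| = 3490/4072.4 = 0.857.
Step 5 — Type: Im(Z) = 2099 ⇒ lagging (phase φ = 31.0°).

PF = 0.857 (lagging, φ = 31.0°)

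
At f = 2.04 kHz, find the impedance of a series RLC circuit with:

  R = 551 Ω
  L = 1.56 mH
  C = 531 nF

Step 1 — Angular frequency: ω = 2π·f = 2π·2040 = 1.282e+04 rad/s.
Step 2 — Component impedances:
  R: Z = R = 551 Ω
  L: Z = jωL = j·1.282e+04·0.00156 = 0 + j20 Ω
  C: Z = 1/(jωC) = -j/(ω·C) = 0 - j146.9 Ω
Step 3 — Series combination: Z_total = R + L + C = 551 - j126.9 Ω = 565.4∠-13.0° Ω.

Z = 551 - j126.9 Ω = 565.4∠-13.0° Ω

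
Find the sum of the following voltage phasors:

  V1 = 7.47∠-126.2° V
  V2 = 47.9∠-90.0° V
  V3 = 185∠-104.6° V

Step 1 — Convert each phasor to rectangular form:
  V1 = 7.47·(cos(-126.2°) + j·sin(-126.2°)) = -4.412 - j6.028 V
  V2 = 47.9·(cos(-90.0°) + j·sin(-90.0°)) = 0 - j47.9 V
  V3 = 185·(cos(-104.6°) + j·sin(-104.6°)) = -46.63 - j179 V
Step 2 — Sum components: V_total = -51.04 - j233 V.
Step 3 — Convert to polar: |V_total| = 238.5 V, ∠V_total = -102.4°.

V_total = 238.5∠-102.4° V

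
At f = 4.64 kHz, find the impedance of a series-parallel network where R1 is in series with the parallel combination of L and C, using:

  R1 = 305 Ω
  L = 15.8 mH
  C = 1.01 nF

Step 1 — Angular frequency: ω = 2π·f = 2π·4640 = 2.915e+04 rad/s.
Step 2 — Component impedances:
  R1: Z = R = 305 Ω
  L: Z = jωL = j·2.915e+04·0.0158 = 0 + j460.6 Ω
  C: Z = 1/(jωC) = -j/(ω·C) = 0 - j3.396e+04 Ω
Step 3 — Parallel branch: L || C = 1/(1/L + 1/C) = 0 + j467 Ω.
Step 4 — Series with R1: Z_total = R1 + (L || C) = 305 + j467 Ω = 557.7∠56.8° Ω.

Z = 305 + j467 Ω = 557.7∠56.8° Ω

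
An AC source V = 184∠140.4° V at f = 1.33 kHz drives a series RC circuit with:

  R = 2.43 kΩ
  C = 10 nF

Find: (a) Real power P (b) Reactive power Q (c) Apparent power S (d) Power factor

Step 1 — Angular frequency: ω = 2π·f = 2π·1330 = 8357 rad/s.
Step 2 — Component impedances:
  R: Z = R = 2430 Ω
  C: Z = 1/(jωC) = -j/(ω·C) = 0 - j1.197e+04 Ω
Step 3 — Series combination: Z_total = R + C = 2430 - j1.197e+04 Ω = 1.221e+04∠-78.5° Ω.
Step 4 — Source phasor: V = 184∠140.4° V = -141.8 + j117.3 V.
Step 5 — Current: I = V / Z = -0.01172 - j0.009467 A = 0.01507∠-141.1° A.
Step 6 — Complex power: S = V·I* = 0.5518 - j2.717 VA.
Step 7 — Real power: P = Re(S) = 0.5518 W.
Step 8 — Reactive power: Q = Im(S) = -2.717 VAR.
Step 9 — Apparent power: |S| = 2.773 VA.
Step 10 — Power factor: PF = P/|S| = 0.199 (leading).

(a) P = 0.5518 W  (b) Q = -2.717 VAR  (c) S = 2.773 VA  (d) PF = 0.199 (leading)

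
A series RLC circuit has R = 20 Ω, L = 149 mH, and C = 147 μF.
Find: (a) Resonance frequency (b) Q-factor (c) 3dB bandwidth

Step 1 — Resonance condition Im(Z)=0 gives ω₀ = 1/√(LC).
Step 2 — ω₀ = 1/√(0.149·0.000147) = 213.7 rad/s.
Step 3 — f₀ = ω₀/(2π) = 34.01 Hz.
Step 4 — Series Q: Q = ω₀L/R = 213.7·0.149/20 = 1.592.
Step 5 — 3dB bandwidth: Δω = ω₀/Q = 134.2 rad/s; BW = Δω/(2π) = 21.36 Hz.

(a) f₀ = 34.01 Hz  (b) Q = 1.592  (c) BW = 21.36 Hz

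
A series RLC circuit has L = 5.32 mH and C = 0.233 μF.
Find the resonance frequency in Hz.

Step 1 — Resonance condition Im(Z)=0 gives ω₀ = 1/√(LC).
Step 2 — ω₀ = 1/√(0.00532·2.33e-07) = 2.84e+04 rad/s.
Step 3 — f₀ = ω₀/(2π) = 4520 Hz.

f₀ = 4520 Hz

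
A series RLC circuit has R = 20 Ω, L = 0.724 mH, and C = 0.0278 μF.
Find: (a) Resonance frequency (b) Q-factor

Step 1 — Resonance condition Im(Z)=0 gives ω₀ = 1/√(LC).
Step 2 — ω₀ = 1/√(0.000724·2.78e-08) = 2.229e+05 rad/s.
Step 3 — f₀ = ω₀/(2π) = 3.548e+04 Hz.
Step 4 — Series Q: Q = ω₀L/R = 2.229e+05·0.000724/20 = 8.069.

(a) f₀ = 3.548e+04 Hz  (b) Q = 8.069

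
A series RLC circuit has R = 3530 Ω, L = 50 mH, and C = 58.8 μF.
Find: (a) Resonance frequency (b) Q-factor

Step 1 — Resonance condition Im(Z)=0 gives ω₀ = 1/√(LC).
Step 2 — ω₀ = 1/√(0.05·5.88e-05) = 583.2 rad/s.
Step 3 — f₀ = ω₀/(2π) = 92.82 Hz.
Step 4 — Series Q: Q = ω₀L/R = 583.2·0.05/3530 = 0.008261.

(a) f₀ = 92.82 Hz  (b) Q = 0.008261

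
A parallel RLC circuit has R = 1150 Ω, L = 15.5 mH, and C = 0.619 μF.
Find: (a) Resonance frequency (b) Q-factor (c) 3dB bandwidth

Step 1 — Resonance: ω₀ = 1/√(LC) = 1/√(0.0155·6.19e-07) = 1.021e+04 rad/s.
Step 2 — f₀ = ω₀/(2π) = 1625 Hz.
Step 3 — Parallel Q: Q = R/(ω₀L) = 1150/(1.021e+04·0.0155) = 7.267.
Step 4 — Bandwidth: Δω = ω₀/Q = 1405 rad/s; BW = Δω/(2π) = 223.6 Hz.

(a) f₀ = 1625 Hz  (b) Q = 7.267  (c) BW = 223.6 Hz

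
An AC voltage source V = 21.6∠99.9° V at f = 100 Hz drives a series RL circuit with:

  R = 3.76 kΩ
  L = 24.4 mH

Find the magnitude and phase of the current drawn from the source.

Step 1 — Angular frequency: ω = 2π·f = 2π·100 = 628.3 rad/s.
Step 2 — Component impedances:
  R: Z = R = 3760 Ω
  L: Z = jωL = j·628.3·0.0244 = 0 + j15.33 Ω
Step 3 — Series combination: Z_total = R + L = 3760 + j15.33 Ω = 3760∠0.2° Ω.
Step 4 — Source phasor: V = 21.6∠99.9° V = -3.714 + j21.28 V.
Step 5 — Ohm's law: I = V / Z_total = (-3.714 + j21.28) / (3760 + j15.33) = -0.0009646 + j0.005663 A.
Step 6 — Convert to polar: |I| = 0.005745 A, ∠I = 99.7°.

I = 0.005745∠99.7° A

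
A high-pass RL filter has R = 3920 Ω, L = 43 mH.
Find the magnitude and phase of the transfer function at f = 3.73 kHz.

Step 1 — Angular frequency: ω = 2π·3730 = 2.344e+04 rad/s.
Step 2 — Transfer function: H(jω) = jωL/(R + jωL).
Step 3 — Numerator jωL = j·1008; denominator R + jωL = 3920 + j1008.
Step 4 — H = 0.06199 + j0.2411.
Step 5 — Magnitude: |H| = 0.249 (-12.1 dB); phase: φ = 75.6°.

|H| = 0.249 (-12.1 dB), φ = 75.6°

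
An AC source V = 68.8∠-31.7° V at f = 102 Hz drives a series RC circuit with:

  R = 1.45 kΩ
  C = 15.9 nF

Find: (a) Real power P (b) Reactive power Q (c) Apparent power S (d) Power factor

Step 1 — Angular frequency: ω = 2π·f = 2π·102 = 640.9 rad/s.
Step 2 — Component impedances:
  R: Z = R = 1450 Ω
  C: Z = 1/(jωC) = -j/(ω·C) = 0 - j9.813e+04 Ω
Step 3 — Series combination: Z_total = R + C = 1450 - j9.813e+04 Ω = 9.815e+04∠-89.2° Ω.
Step 4 — Source phasor: V = 68.8∠-31.7° V = 58.54 - j36.15 V.
Step 5 — Current: I = V / Z = 0.0003771 + j0.0005909 A = 0.000701∠57.5° A.
Step 6 — Complex power: S = V·I* = 0.0007125 - j0.04822 VA.
Step 7 — Real power: P = Re(S) = 0.0007125 W.
Step 8 — Reactive power: Q = Im(S) = -0.04822 VAR.
Step 9 — Apparent power: |S| = 0.04823 VA.
Step 10 — Power factor: PF = P/|S| = 0.01477 (leading).

(a) P = 0.0007125 W  (b) Q = -0.04822 VAR  (c) S = 0.04823 VA  (d) PF = 0.01477 (leading)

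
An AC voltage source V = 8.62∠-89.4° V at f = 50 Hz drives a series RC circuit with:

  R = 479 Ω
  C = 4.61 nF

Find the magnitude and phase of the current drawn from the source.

Step 1 — Angular frequency: ω = 2π·f = 2π·50 = 314.2 rad/s.
Step 2 — Component impedances:
  R: Z = R = 479 Ω
  C: Z = 1/(jωC) = -j/(ω·C) = 0 - j6.905e+05 Ω
Step 3 — Series combination: Z_total = R + C = 479 - j6.905e+05 Ω = 6.905e+05∠-90.0° Ω.
Step 4 — Source phasor: V = 8.62∠-89.4° V = 0.09027 - j8.62 V.
Step 5 — Ohm's law: I = V / Z_total = (0.09027 - j8.62) / (479 - j6.905e+05) = 1.248e-05 + j1.221e-07 A.
Step 6 — Convert to polar: |I| = 1.248e-05 A, ∠I = 0.6°.

I = 1.248e-05∠0.6° A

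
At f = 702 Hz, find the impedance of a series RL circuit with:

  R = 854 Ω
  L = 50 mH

Step 1 — Angular frequency: ω = 2π·f = 2π·702 = 4411 rad/s.
Step 2 — Component impedances:
  R: Z = R = 854 Ω
  L: Z = jωL = j·4411·0.05 = 0 + j220.5 Ω
Step 3 — Series combination: Z_total = R + L = 854 + j220.5 Ω = 882∠14.5° Ω.

Z = 854 + j220.5 Ω = 882∠14.5° Ω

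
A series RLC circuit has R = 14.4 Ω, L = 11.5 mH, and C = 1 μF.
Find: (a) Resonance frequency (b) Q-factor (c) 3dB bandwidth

Step 1 — Resonance: ω₀ = 1/√(LC) = 1/√(0.0115·1e-06) = 9325 rad/s.
Step 2 — f₀ = ω₀/(2π) = 1484 Hz.
Step 3 — Series Q: Q = ω₀L/R = 9325·0.0115/14.4 = 7.447.
Step 4 — Bandwidth: Δω = ω₀/Q = 1252 rad/s; BW = Δω/(2π) = 199.3 Hz.

(a) f₀ = 1484 Hz  (b) Q = 7.447  (c) BW = 199.3 Hz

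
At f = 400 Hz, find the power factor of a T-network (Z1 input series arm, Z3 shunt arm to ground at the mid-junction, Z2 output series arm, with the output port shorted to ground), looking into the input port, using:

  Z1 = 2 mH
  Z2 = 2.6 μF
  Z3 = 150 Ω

Step 1 — Angular frequency: ω = 2π·f = 2π·400 = 2513 rad/s.
Step 2 — Component impedances:
  Z1: Z = jωL = j·2513·0.002 = 0 + j5.027 Ω
  Z2: Z = 1/(jωC) = -j/(ω·C) = 0 - j153 Ω
  Z3: Z = R = 150 Ω
Step 3 — With the output port shorted to ground, the output series arm Z2 runs from the junction to ground; the shunt arm Z3 also runs from the junction to ground. They appear in parallel: Z3 || Z2 = 76.5 - j74.98 Ω.
Step 4 — Series with input arm Z1: Z_in = Z1 + (Z3 || Z2) = 76.5 - j69.96 Ω = 103.7∠-42.4° Ω.
Step 5 — Power factor: PF = cos(φ) = Re(Z)/|Z| = 76.5015/103.666 = 0.738.
Step 6 — Type: Im(Z) = -69.96 ⇒ leading (phase φ = -42.4°).

PF = 0.738 (leading, φ = -42.4°)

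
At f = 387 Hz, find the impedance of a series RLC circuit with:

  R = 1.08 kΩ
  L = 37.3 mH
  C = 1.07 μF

Step 1 — Angular frequency: ω = 2π·f = 2π·387 = 2432 rad/s.
Step 2 — Component impedances:
  R: Z = R = 1080 Ω
  L: Z = jωL = j·2432·0.0373 = 0 + j90.7 Ω
  C: Z = 1/(jωC) = -j/(ω·C) = 0 - j384.3 Ω
Step 3 — Series combination: Z_total = R + L + C = 1080 - j293.7 Ω = 1119∠-15.2° Ω.

Z = 1080 - j293.7 Ω = 1119∠-15.2° Ω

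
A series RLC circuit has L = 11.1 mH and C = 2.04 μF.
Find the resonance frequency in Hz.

Step 1 — Resonance condition Im(Z)=0 gives ω₀ = 1/√(LC).
Step 2 — ω₀ = 1/√(0.0111·2.04e-06) = 6645 rad/s.
Step 3 — f₀ = ω₀/(2π) = 1058 Hz.

f₀ = 1058 Hz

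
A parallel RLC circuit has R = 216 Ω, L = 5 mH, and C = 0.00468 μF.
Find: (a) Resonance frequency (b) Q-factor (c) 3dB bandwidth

Step 1 — Resonance: ω₀ = 1/√(LC) = 1/√(0.005·4.68e-09) = 2.067e+05 rad/s.
Step 2 — f₀ = ω₀/(2π) = 3.29e+04 Hz.
Step 3 — Parallel Q: Q = R/(ω₀L) = 216/(2.067e+05·0.005) = 0.209.
Step 4 — Bandwidth: Δω = ω₀/Q = 9.892e+05 rad/s; BW = Δω/(2π) = 1.574e+05 Hz.

(a) f₀ = 3.29e+04 Hz  (b) Q = 0.209  (c) BW = 1.574e+05 Hz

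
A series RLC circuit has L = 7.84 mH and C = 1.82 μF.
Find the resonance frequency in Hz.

Step 1 — Resonance condition Im(Z)=0 gives ω₀ = 1/√(LC).
Step 2 — ω₀ = 1/√(0.00784·1.82e-06) = 8372 rad/s.
Step 3 — f₀ = ω₀/(2π) = 1332 Hz.

f₀ = 1332 Hz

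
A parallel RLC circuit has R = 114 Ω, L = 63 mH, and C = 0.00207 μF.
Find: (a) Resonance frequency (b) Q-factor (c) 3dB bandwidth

Step 1 — Resonance: ω₀ = 1/√(LC) = 1/√(0.063·2.07e-09) = 8.757e+04 rad/s.
Step 2 — f₀ = ω₀/(2π) = 1.394e+04 Hz.
Step 3 — Parallel Q: Q = R/(ω₀L) = 114/(8.757e+04·0.063) = 0.02066.
Step 4 — Bandwidth: Δω = ω₀/Q = 4.238e+06 rad/s; BW = Δω/(2π) = 6.744e+05 Hz.

(a) f₀ = 1.394e+04 Hz  (b) Q = 0.02066  (c) BW = 6.744e+05 Hz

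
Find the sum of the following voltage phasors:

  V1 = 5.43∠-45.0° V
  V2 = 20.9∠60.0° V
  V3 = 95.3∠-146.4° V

Step 1 — Convert each phasor to rectangular form:
  V1 = 5.43·(cos(-45.0°) + j·sin(-45.0°)) = 3.84 - j3.84 V
  V2 = 20.9·(cos(60.0°) + j·sin(60.0°)) = 10.45 + j18.1 V
  V3 = 95.3·(cos(-146.4°) + j·sin(-146.4°)) = -79.38 - j52.74 V
Step 2 — Sum components: V_total = -65.09 - j38.48 V.
Step 3 — Convert to polar: |V_total| = 75.61 V, ∠V_total = -149.4°.

V_total = 75.61∠-149.4° V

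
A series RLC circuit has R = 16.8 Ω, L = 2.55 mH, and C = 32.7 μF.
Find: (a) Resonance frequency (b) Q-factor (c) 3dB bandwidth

Step 1 — Resonance condition Im(Z)=0 gives ω₀ = 1/√(LC).
Step 2 — ω₀ = 1/√(0.00255·3.27e-05) = 3463 rad/s.
Step 3 — f₀ = ω₀/(2π) = 551.2 Hz.
Step 4 — Series Q: Q = ω₀L/R = 3463·0.00255/16.8 = 0.5256.
Step 5 — 3dB bandwidth: Δω = ω₀/Q = 6588 rad/s; BW = Δω/(2π) = 1049 Hz.

(a) f₀ = 551.2 Hz  (b) Q = 0.5256  (c) BW = 1049 Hz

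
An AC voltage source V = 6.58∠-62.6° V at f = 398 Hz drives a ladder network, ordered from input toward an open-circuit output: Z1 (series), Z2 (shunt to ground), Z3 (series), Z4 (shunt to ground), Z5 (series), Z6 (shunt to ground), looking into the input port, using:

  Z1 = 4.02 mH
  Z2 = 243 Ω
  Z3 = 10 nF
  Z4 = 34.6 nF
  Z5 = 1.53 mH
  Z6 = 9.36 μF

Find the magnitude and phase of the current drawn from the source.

Step 1 — Angular frequency: ω = 2π·f = 2π·398 = 2501 rad/s.
Step 2 — Component impedances:
  Z1: Z = jωL = j·2501·0.00402 = 0 + j10.05 Ω
  Z2: Z = R = 243 Ω
  Z3: Z = 1/(jωC) = -j/(ω·C) = 0 - j3.999e+04 Ω
  Z4: Z = 1/(jωC) = -j/(ω·C) = 0 - j1.156e+04 Ω
  Z5: Z = jωL = j·2501·0.00153 = 0 + j3.826 Ω
  Z6: Z = 1/(jωC) = -j/(ω·C) = 0 - j42.72 Ω
Step 3 — Ladder network (open output): work backward from the far end, alternating series and parallel combinations. Z_in = 243 + j8.578 Ω = 243.1∠2.0° Ω.
Step 4 — Source phasor: V = 6.58∠-62.6° V = 3.028 - j5.842 V.
Step 5 — Ohm's law: I = V / Z_total = (3.028 - j5.842) / (243 + j8.578) = 0.0116 - j0.02445 A.
Step 6 — Convert to polar: |I| = 0.02706 A, ∠I = -64.6°.

I = 0.02706∠-64.6° A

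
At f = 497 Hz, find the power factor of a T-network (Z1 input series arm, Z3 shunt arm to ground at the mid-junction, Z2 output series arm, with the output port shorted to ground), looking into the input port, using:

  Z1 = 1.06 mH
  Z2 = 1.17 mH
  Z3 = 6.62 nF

Step 1 — Angular frequency: ω = 2π·f = 2π·497 = 3123 rad/s.
Step 2 — Component impedances:
  Z1: Z = jωL = j·3123·0.00106 = 0 + j3.31 Ω
  Z2: Z = jωL = j·3123·0.00117 = 0 + j3.654 Ω
  Z3: Z = 1/(jωC) = -j/(ω·C) = 0 - j4.837e+04 Ω
Step 3 — With the output port shorted to ground, the output series arm Z2 runs from the junction to ground; the shunt arm Z3 also runs from the junction to ground. They appear in parallel: Z3 || Z2 = 0 + j3.654 Ω.
Step 4 — Series with input arm Z1: Z_in = Z1 + (Z3 || Z2) = 0 + j6.964 Ω = 6.964∠90.0° Ω.
Step 5 — Power factor: PF = cos(φ) = Re(Z)/|Z| = 0/6.964 = 0.
Step 6 — Type: Im(Z) = 6.964 ⇒ lagging (phase φ = 90.0°).

PF = 0 (lagging, φ = 90.0°)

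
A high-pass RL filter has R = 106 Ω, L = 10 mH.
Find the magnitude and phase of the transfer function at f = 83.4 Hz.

Step 1 — Angular frequency: ω = 2π·83.4 = 524 rad/s.
Step 2 — Transfer function: H(jω) = jωL/(R + jωL).
Step 3 — Numerator jωL = j·5.24; denominator R + jωL = 106 + j5.24.
Step 4 — H = 0.002438 + j0.04932.
Step 5 — Magnitude: |H| = 0.04938 (-26.1 dB); phase: φ = 87.2°.

|H| = 0.04938 (-26.1 dB), φ = 87.2°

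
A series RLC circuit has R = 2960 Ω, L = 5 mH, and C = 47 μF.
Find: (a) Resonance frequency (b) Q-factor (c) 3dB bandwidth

Step 1 — Resonance condition Im(Z)=0 gives ω₀ = 1/√(LC).
Step 2 — ω₀ = 1/√(0.005·4.7e-05) = 2063 rad/s.
Step 3 — f₀ = ω₀/(2π) = 328.3 Hz.
Step 4 — Series Q: Q = ω₀L/R = 2063·0.005/2960 = 0.003485.
Step 5 — 3dB bandwidth: Δω = ω₀/Q = 5.92e+05 rad/s; BW = Δω/(2π) = 9.422e+04 Hz.

(a) f₀ = 328.3 Hz  (b) Q = 0.003485  (c) BW = 9.422e+04 Hz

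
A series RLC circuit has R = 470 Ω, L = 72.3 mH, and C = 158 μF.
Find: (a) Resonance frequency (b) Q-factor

Step 1 — Resonance condition Im(Z)=0 gives ω₀ = 1/√(LC).
Step 2 — ω₀ = 1/√(0.0723·0.000158) = 295.9 rad/s.
Step 3 — f₀ = ω₀/(2π) = 47.09 Hz.
Step 4 — Series Q: Q = ω₀L/R = 295.9·0.0723/470 = 0.04551.

(a) f₀ = 47.09 Hz  (b) Q = 0.04551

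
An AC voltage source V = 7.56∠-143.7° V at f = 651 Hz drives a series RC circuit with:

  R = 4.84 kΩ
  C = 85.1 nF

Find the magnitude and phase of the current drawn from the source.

Step 1 — Angular frequency: ω = 2π·f = 2π·651 = 4090 rad/s.
Step 2 — Component impedances:
  R: Z = R = 4840 Ω
  C: Z = 1/(jωC) = -j/(ω·C) = 0 - j2873 Ω
Step 3 — Series combination: Z_total = R + C = 4840 - j2873 Ω = 5628∠-30.7° Ω.
Step 4 — Source phasor: V = 7.56∠-143.7° V = -6.093 - j4.476 V.
Step 5 — Ohm's law: I = V / Z_total = (-6.093 - j4.476) / (4840 - j2873) = -0.000525 - j0.001236 A.
Step 6 — Convert to polar: |I| = 0.001343 A, ∠I = -113.0°.

I = 0.001343∠-113.0° A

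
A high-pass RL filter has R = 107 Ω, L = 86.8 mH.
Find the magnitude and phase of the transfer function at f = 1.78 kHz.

Step 1 — Angular frequency: ω = 2π·1780 = 1.118e+04 rad/s.
Step 2 — Transfer function: H(jω) = jωL/(R + jωL).
Step 3 — Numerator jωL = j·970.8; denominator R + jωL = 107 + j970.8.
Step 4 — H = 0.988 + j0.1089.
Step 5 — Magnitude: |H| = 0.994 (-0.1 dB); phase: φ = 6.3°.

|H| = 0.994 (-0.1 dB), φ = 6.3°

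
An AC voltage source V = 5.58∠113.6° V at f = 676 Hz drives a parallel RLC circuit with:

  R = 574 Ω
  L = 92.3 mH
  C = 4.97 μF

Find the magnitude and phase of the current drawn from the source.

Step 1 — Angular frequency: ω = 2π·f = 2π·676 = 4247 rad/s.
Step 2 — Component impedances:
  R: Z = R = 574 Ω
  L: Z = jωL = j·4247·0.0923 = 0 + j392 Ω
  C: Z = 1/(jωC) = -j/(ω·C) = 0 - j47.37 Ω
Step 3 — Parallel combination: 1/Z_total = 1/R + 1/L + 1/C; Z_total = 5.014 - j53.41 Ω = 53.65∠-84.6° Ω.
Step 4 — Source phasor: V = 5.58∠113.6° V = -2.234 + j5.113 V.
Step 5 — Ohm's law: I = V / Z_total = (-2.234 + j5.113) / (5.014 - j53.41) = -0.09879 - j0.03255 A.
Step 6 — Convert to polar: |I| = 0.104 A, ∠I = -161.8°.

I = 0.104∠-161.8° A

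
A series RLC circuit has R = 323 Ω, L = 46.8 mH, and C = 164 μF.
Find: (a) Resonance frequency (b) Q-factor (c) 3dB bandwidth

Step 1 — Resonance condition Im(Z)=0 gives ω₀ = 1/√(LC).
Step 2 — ω₀ = 1/√(0.0468·0.000164) = 361 rad/s.
Step 3 — f₀ = ω₀/(2π) = 57.45 Hz.
Step 4 — Series Q: Q = ω₀L/R = 361·0.0468/323 = 0.0523.
Step 5 — 3dB bandwidth: Δω = ω₀/Q = 6902 rad/s; BW = Δω/(2π) = 1098 Hz.

(a) f₀ = 57.45 Hz  (b) Q = 0.0523  (c) BW = 1098 Hz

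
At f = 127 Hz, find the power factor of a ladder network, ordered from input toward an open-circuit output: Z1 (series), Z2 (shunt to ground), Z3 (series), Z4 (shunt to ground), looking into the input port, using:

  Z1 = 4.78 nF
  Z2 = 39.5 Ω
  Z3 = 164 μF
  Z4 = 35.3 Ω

Step 1 — Angular frequency: ω = 2π·f = 2π·127 = 798 rad/s.
Step 2 — Component impedances:
  Z1: Z = 1/(jωC) = -j/(ω·C) = 0 - j2.622e+05 Ω
  Z2: Z = R = 39.5 Ω
  Z3: Z = 1/(jωC) = -j/(ω·C) = 0 - j7.641 Ω
  Z4: Z = R = 35.3 Ω
Step 3 — Ladder network (open output): work backward from the far end, alternating series and parallel combinations. Z_in = 18.86 - j2.622e+05 Ω = 2.622e+05∠-90.0° Ω.
Step 4 — Power factor: PF = cos(φ) = Re(Z)/|Z| = 18.856/2.6218e+05 = 7.192e-05.
Step 5 — Type: Im(Z) = -2.622e+05 ⇒ leading (phase φ = -90.0°).

PF = 7.192e-05 (leading, φ = -90.0°)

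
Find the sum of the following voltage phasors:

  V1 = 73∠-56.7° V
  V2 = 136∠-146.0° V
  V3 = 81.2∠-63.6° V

Step 1 — Convert each phasor to rectangular form:
  V1 = 73·(cos(-56.7°) + j·sin(-56.7°)) = 40.08 - j61.01 V
  V2 = 136·(cos(-146.0°) + j·sin(-146.0°)) = -112.7 - j76.05 V
  V3 = 81.2·(cos(-63.6°) + j·sin(-63.6°)) = 36.1 - j72.73 V
Step 2 — Sum components: V_total = -36.57 - j209.8 V.
Step 3 — Convert to polar: |V_total| = 213 V, ∠V_total = -99.9°.

V_total = 213∠-99.9° V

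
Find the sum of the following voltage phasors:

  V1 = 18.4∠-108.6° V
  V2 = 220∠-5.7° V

Step 1 — Convert each phasor to rectangular form:
  V1 = 18.4·(cos(-108.6°) + j·sin(-108.6°)) = -5.869 - j17.44 V
  V2 = 220·(cos(-5.7°) + j·sin(-5.7°)) = 218.9 - j21.85 V
Step 2 — Sum components: V_total = 213 - j39.29 V.
Step 3 — Convert to polar: |V_total| = 216.6 V, ∠V_total = -10.4°.

V_total = 216.6∠-10.4° V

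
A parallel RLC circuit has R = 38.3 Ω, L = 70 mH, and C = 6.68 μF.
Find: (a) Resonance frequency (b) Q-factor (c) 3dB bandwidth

Step 1 — Resonance: ω₀ = 1/√(LC) = 1/√(0.07·6.68e-06) = 1462 rad/s.
Step 2 — f₀ = ω₀/(2π) = 232.7 Hz.
Step 3 — Parallel Q: Q = R/(ω₀L) = 38.3/(1462·0.07) = 0.3741.
Step 4 — Bandwidth: Δω = ω₀/Q = 3909 rad/s; BW = Δω/(2π) = 622.1 Hz.

(a) f₀ = 232.7 Hz  (b) Q = 0.3741  (c) BW = 622.1 Hz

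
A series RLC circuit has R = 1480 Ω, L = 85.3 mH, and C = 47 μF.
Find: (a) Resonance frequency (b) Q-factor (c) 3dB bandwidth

Step 1 — Resonance: ω₀ = 1/√(LC) = 1/√(0.0853·4.7e-05) = 499.4 rad/s.
Step 2 — f₀ = ω₀/(2π) = 79.49 Hz.
Step 3 — Series Q: Q = ω₀L/R = 499.4·0.0853/1480 = 0.02878.
Step 4 — Bandwidth: Δω = ω₀/Q = 1.735e+04 rad/s; BW = Δω/(2π) = 2761 Hz.

(a) f₀ = 79.49 Hz  (b) Q = 0.02878  (c) BW = 2761 Hz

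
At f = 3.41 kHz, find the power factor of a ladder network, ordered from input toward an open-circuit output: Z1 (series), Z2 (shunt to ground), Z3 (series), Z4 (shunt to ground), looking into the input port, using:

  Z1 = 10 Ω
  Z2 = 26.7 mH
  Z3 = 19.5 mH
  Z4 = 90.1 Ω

Step 1 — Angular frequency: ω = 2π·f = 2π·3410 = 2.143e+04 rad/s.
Step 2 — Component impedances:
  Z1: Z = R = 10 Ω
  Z2: Z = jωL = j·2.143e+04·0.0267 = 0 + j572.1 Ω
  Z3: Z = jωL = j·2.143e+04·0.0195 = 0 + j417.8 Ω
  Z4: Z = R = 90.1 Ω
Step 3 — Ladder network (open output): work backward from the far end, alternating series and parallel combinations. Z_in = 39.85 + j244.2 Ω = 247.4∠80.7° Ω.
Step 4 — Power factor: PF = cos(φ) = Re(Z)/|Z| = 39.85/247.4 = 0.1611.
Step 5 — Type: Im(Z) = 244.2 ⇒ lagging (phase φ = 80.7°).

PF = 0.1611 (lagging, φ = 80.7°)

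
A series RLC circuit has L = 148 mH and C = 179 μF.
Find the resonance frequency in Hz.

Step 1 — Resonance condition Im(Z)=0 gives ω₀ = 1/√(LC).
Step 2 — ω₀ = 1/√(0.148·0.000179) = 194.3 rad/s.
Step 3 — f₀ = ω₀/(2π) = 30.92 Hz.

f₀ = 30.92 Hz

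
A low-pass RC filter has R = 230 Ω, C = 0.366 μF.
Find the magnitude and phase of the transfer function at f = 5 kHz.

Step 1 — Angular frequency: ω = 2π·5000 = 3.142e+04 rad/s.
Step 2 — Transfer function: H(jω) = 1/(1 + jωRC).
Step 3 — Denominator: 1 + jωRC = 1 + j·3.142e+04·230·3.66e-07 = 1 + j2.645.
Step 4 — H = 0.1251 - j0.3308.
Step 5 — Magnitude: |H| = 0.3537 (-9.0 dB); phase: φ = -69.3°.

|H| = 0.3537 (-9.0 dB), φ = -69.3°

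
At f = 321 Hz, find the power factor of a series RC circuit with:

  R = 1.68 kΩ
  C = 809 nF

Step 1 — Angular frequency: ω = 2π·f = 2π·321 = 2017 rad/s.
Step 2 — Component impedances:
  R: Z = R = 1680 Ω
  C: Z = 1/(jωC) = -j/(ω·C) = 0 - j612.9 Ω
Step 3 — Series combination: Z_total = R + C = 1680 - j612.9 Ω = 1788∠-20.0° Ω.
Step 4 — Power factor: PF = cos(φ) = Re(Z)/|Z| = 1680/1788.3 = 0.9394.
Step 5 — Type: Im(Z) = -612.9 ⇒ leading (phase φ = -20.0°).

PF = 0.9394 (leading, φ = -20.0°)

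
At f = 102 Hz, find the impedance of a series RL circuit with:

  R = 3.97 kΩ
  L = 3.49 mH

Step 1 — Angular frequency: ω = 2π·f = 2π·102 = 640.9 rad/s.
Step 2 — Component impedances:
  R: Z = R = 3970 Ω
  L: Z = jωL = j·640.9·0.00349 = 0 + j2.237 Ω
Step 3 — Series combination: Z_total = R + L = 3970 + j2.237 Ω = 3970∠0.0° Ω.

Z = 3970 + j2.237 Ω = 3970∠0.0° Ω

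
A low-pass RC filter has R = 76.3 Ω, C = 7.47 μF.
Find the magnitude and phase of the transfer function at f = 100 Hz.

Step 1 — Angular frequency: ω = 2π·100 = 628.3 rad/s.
Step 2 — Transfer function: H(jω) = 1/(1 + jωRC).
Step 3 — Denominator: 1 + jωRC = 1 + j·628.3·76.3·7.47e-06 = 1 + j0.3581.
Step 4 — H = 0.8863 - j0.3174.
Step 5 — Magnitude: |H| = 0.9415 (-0.5 dB); phase: φ = -19.7°.

|H| = 0.9415 (-0.5 dB), φ = -19.7°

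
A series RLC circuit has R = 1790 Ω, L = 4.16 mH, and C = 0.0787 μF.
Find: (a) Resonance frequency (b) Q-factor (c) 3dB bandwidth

Step 1 — Resonance condition Im(Z)=0 gives ω₀ = 1/√(LC).
Step 2 — ω₀ = 1/√(0.00416·7.87e-08) = 5.527e+04 rad/s.
Step 3 — f₀ = ω₀/(2π) = 8796 Hz.
Step 4 — Series Q: Q = ω₀L/R = 5.527e+04·0.00416/1790 = 0.1284.
Step 5 — 3dB bandwidth: Δω = ω₀/Q = 4.303e+05 rad/s; BW = Δω/(2π) = 6.848e+04 Hz.

(a) f₀ = 8796 Hz  (b) Q = 0.1284  (c) BW = 6.848e+04 Hz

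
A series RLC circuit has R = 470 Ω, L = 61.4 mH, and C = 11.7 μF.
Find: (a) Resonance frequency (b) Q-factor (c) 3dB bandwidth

Step 1 — Resonance: ω₀ = 1/√(LC) = 1/√(0.0614·1.17e-05) = 1180 rad/s.
Step 2 — f₀ = ω₀/(2π) = 187.8 Hz.
Step 3 — Series Q: Q = ω₀L/R = 1180·0.0614/470 = 0.1541.
Step 4 — Bandwidth: Δω = ω₀/Q = 7655 rad/s; BW = Δω/(2π) = 1218 Hz.

(a) f₀ = 187.8 Hz  (b) Q = 0.1541  (c) BW = 1218 Hz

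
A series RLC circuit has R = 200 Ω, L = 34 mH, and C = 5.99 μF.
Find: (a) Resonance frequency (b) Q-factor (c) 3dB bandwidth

Step 1 — Resonance condition Im(Z)=0 gives ω₀ = 1/√(LC).
Step 2 — ω₀ = 1/√(0.034·5.99e-06) = 2216 rad/s.
Step 3 — f₀ = ω₀/(2π) = 352.7 Hz.
Step 4 — Series Q: Q = ω₀L/R = 2216·0.034/200 = 0.3767.
Step 5 — 3dB bandwidth: Δω = ω₀/Q = 5882 rad/s; BW = Δω/(2π) = 936.2 Hz.

(a) f₀ = 352.7 Hz  (b) Q = 0.3767  (c) BW = 936.2 Hz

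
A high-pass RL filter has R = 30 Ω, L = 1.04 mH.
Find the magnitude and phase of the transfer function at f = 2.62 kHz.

Step 1 — Angular frequency: ω = 2π·2620 = 1.646e+04 rad/s.
Step 2 — Transfer function: H(jω) = jωL/(R + jωL).
Step 3 — Numerator jωL = j·17.12; denominator R + jωL = 30 + j17.12.
Step 4 — H = 0.2457 + j0.4305.
Step 5 — Magnitude: |H| = 0.4956 (-6.1 dB); phase: φ = 60.3°.

|H| = 0.4956 (-6.1 dB), φ = 60.3°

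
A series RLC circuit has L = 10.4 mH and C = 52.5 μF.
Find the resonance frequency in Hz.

Step 1 — Resonance condition Im(Z)=0 gives ω₀ = 1/√(LC).
Step 2 — ω₀ = 1/√(0.0104·5.25e-05) = 1353 rad/s.
Step 3 — f₀ = ω₀/(2π) = 215.4 Hz.

f₀ = 215.4 Hz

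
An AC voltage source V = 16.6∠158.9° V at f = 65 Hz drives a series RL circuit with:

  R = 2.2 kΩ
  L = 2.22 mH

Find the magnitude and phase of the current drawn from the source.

Step 1 — Angular frequency: ω = 2π·f = 2π·65 = 408.4 rad/s.
Step 2 — Component impedances:
  R: Z = R = 2200 Ω
  L: Z = jωL = j·408.4·0.00222 = 0 + j0.9067 Ω
Step 3 — Series combination: Z_total = R + L = 2200 + j0.9067 Ω = 2200∠0.0° Ω.
Step 4 — Source phasor: V = 16.6∠158.9° V = -15.49 + j5.976 V.
Step 5 — Ohm's law: I = V / Z_total = (-15.49 + j5.976) / (2200 + j0.9067) = -0.007038 + j0.002719 A.
Step 6 — Convert to polar: |I| = 0.007545 A, ∠I = 158.9°.

I = 0.007545∠158.9° A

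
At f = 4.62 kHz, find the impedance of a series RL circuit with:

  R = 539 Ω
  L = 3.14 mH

Step 1 — Angular frequency: ω = 2π·f = 2π·4620 = 2.903e+04 rad/s.
Step 2 — Component impedances:
  R: Z = R = 539 Ω
  L: Z = jωL = j·2.903e+04·0.00314 = 0 + j91.15 Ω
Step 3 — Series combination: Z_total = R + L = 539 + j91.15 Ω = 546.7∠9.6° Ω.

Z = 539 + j91.15 Ω = 546.7∠9.6° Ω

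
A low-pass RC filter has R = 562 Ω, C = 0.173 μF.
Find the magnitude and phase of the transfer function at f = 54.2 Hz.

Step 1 — Angular frequency: ω = 2π·54.2 = 340.5 rad/s.
Step 2 — Transfer function: H(jω) = 1/(1 + jωRC).
Step 3 — Denominator: 1 + jωRC = 1 + j·340.5·562·1.73e-07 = 1 + j0.03311.
Step 4 — H = 0.9989 - j0.03307.
Step 5 — Magnitude: |H| = 0.9995 (-0.0 dB); phase: φ = -1.9°.

|H| = 0.9995 (-0.0 dB), φ = -1.9°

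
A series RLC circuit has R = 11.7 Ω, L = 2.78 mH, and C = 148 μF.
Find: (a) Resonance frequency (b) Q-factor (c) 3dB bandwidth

Step 1 — Resonance: ω₀ = 1/√(LC) = 1/√(0.00278·0.000148) = 1559 rad/s.
Step 2 — f₀ = ω₀/(2π) = 248.1 Hz.
Step 3 — Series Q: Q = ω₀L/R = 1559·0.00278/11.7 = 0.3704.
Step 4 — Bandwidth: Δω = ω₀/Q = 4209 rad/s; BW = Δω/(2π) = 669.8 Hz.

(a) f₀ = 248.1 Hz  (b) Q = 0.3704  (c) BW = 669.8 Hz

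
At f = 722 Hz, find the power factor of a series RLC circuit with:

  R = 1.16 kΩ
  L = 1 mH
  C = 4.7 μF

Step 1 — Angular frequency: ω = 2π·f = 2π·722 = 4536 rad/s.
Step 2 — Component impedances:
  R: Z = R = 1160 Ω
  L: Z = jωL = j·4536·0.001 = 0 + j4.536 Ω
  C: Z = 1/(jωC) = -j/(ω·C) = 0 - j46.9 Ω
Step 3 — Series combination: Z_total = R + L + C = 1160 - j42.36 Ω = 1161∠-2.1° Ω.
Step 4 — Power factor: PF = cos(φ) = Re(Z)/|Z| = 1160/1160.8 = 0.9993.
Step 5 — Type: Im(Z) = -42.36 ⇒ leading (phase φ = -2.1°).

PF = 0.9993 (leading, φ = -2.1°)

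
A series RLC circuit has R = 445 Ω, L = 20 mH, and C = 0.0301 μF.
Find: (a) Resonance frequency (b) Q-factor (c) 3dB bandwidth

Step 1 — Resonance: ω₀ = 1/√(LC) = 1/√(0.02·3.01e-08) = 4.076e+04 rad/s.
Step 2 — f₀ = ω₀/(2π) = 6487 Hz.
Step 3 — Series Q: Q = ω₀L/R = 4.076e+04·0.02/445 = 1.832.
Step 4 — Bandwidth: Δω = ω₀/Q = 2.225e+04 rad/s; BW = Δω/(2π) = 3541 Hz.

(a) f₀ = 6487 Hz  (b) Q = 1.832  (c) BW = 3541 Hz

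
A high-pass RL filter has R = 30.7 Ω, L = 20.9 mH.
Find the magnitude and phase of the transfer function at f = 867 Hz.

Step 1 — Angular frequency: ω = 2π·867 = 5448 rad/s.
Step 2 — Transfer function: H(jω) = jωL/(R + jωL).
Step 3 — Numerator jωL = j·113.9; denominator R + jωL = 30.7 + j113.9.
Step 4 — H = 0.9322 + j0.2514.
Step 5 — Magnitude: |H| = 0.9655 (-0.3 dB); phase: φ = 15.1°.

|H| = 0.9655 (-0.3 dB), φ = 15.1°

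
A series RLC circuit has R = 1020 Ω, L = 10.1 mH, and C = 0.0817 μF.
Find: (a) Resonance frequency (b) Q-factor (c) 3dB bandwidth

Step 1 — Resonance: ω₀ = 1/√(LC) = 1/√(0.0101·8.17e-08) = 3.481e+04 rad/s.
Step 2 — f₀ = ω₀/(2π) = 5540 Hz.
Step 3 — Series Q: Q = ω₀L/R = 3.481e+04·0.0101/1020 = 0.3447.
Step 4 — Bandwidth: Δω = ω₀/Q = 1.01e+05 rad/s; BW = Δω/(2π) = 1.607e+04 Hz.

(a) f₀ = 5540 Hz  (b) Q = 0.3447  (c) BW = 1.607e+04 Hz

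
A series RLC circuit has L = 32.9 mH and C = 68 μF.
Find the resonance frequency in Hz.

Step 1 — Resonance condition Im(Z)=0 gives ω₀ = 1/√(LC).
Step 2 — ω₀ = 1/√(0.0329·6.8e-05) = 668.6 rad/s.
Step 3 — f₀ = ω₀/(2π) = 106.4 Hz.

f₀ = 106.4 Hz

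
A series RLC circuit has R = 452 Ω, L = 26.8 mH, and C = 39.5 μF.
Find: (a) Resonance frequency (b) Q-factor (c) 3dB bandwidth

Step 1 — Resonance: ω₀ = 1/√(LC) = 1/√(0.0268·3.95e-05) = 971.9 rad/s.
Step 2 — f₀ = ω₀/(2π) = 154.7 Hz.
Step 3 — Series Q: Q = ω₀L/R = 971.9·0.0268/452 = 0.05763.
Step 4 — Bandwidth: Δω = ω₀/Q = 1.687e+04 rad/s; BW = Δω/(2π) = 2684 Hz.

(a) f₀ = 154.7 Hz  (b) Q = 0.05763  (c) BW = 2684 Hz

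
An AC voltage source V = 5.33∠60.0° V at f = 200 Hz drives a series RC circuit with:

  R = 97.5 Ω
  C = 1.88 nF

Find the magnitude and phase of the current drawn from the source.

Step 1 — Angular frequency: ω = 2π·f = 2π·200 = 1257 rad/s.
Step 2 — Component impedances:
  R: Z = R = 97.5 Ω
  C: Z = 1/(jωC) = -j/(ω·C) = 0 - j4.233e+05 Ω
Step 3 — Series combination: Z_total = R + C = 97.5 - j4.233e+05 Ω = 4.233e+05∠-90.0° Ω.
Step 4 — Source phasor: V = 5.33∠60.0° V = 2.665 + j4.616 V.
Step 5 — Ohm's law: I = V / Z_total = (2.665 + j4.616) / (97.5 - j4.233e+05) = -1.09e-05 + j6.299e-06 A.
Step 6 — Convert to polar: |I| = 1.259e-05 A, ∠I = 150.0°.

I = 1.259e-05∠150.0° A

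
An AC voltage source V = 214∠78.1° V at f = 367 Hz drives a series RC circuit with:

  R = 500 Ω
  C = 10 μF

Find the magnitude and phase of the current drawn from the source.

Step 1 — Angular frequency: ω = 2π·f = 2π·367 = 2306 rad/s.
Step 2 — Component impedances:
  R: Z = R = 500 Ω
  C: Z = 1/(jωC) = -j/(ω·C) = 0 - j43.37 Ω
Step 3 — Series combination: Z_total = R + C = 500 - j43.37 Ω = 501.9∠-5.0° Ω.
Step 4 — Source phasor: V = 214∠78.1° V = 44.13 + j209.4 V.
Step 5 — Ohm's law: I = V / Z_total = (44.13 + j209.4) / (500 - j43.37) = 0.05154 + j0.4233 A.
Step 6 — Convert to polar: |I| = 0.4264 A, ∠I = 83.1°.

I = 0.4264∠83.1° A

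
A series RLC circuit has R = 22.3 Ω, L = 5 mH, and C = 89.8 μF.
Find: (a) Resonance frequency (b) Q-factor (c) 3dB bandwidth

Step 1 — Resonance: ω₀ = 1/√(LC) = 1/√(0.005·8.98e-05) = 1492 rad/s.
Step 2 — f₀ = ω₀/(2π) = 237.5 Hz.
Step 3 — Series Q: Q = ω₀L/R = 1492·0.005/22.3 = 0.3346.
Step 4 — Bandwidth: Δω = ω₀/Q = 4460 rad/s; BW = Δω/(2π) = 709.8 Hz.

(a) f₀ = 237.5 Hz  (b) Q = 0.3346  (c) BW = 709.8 Hz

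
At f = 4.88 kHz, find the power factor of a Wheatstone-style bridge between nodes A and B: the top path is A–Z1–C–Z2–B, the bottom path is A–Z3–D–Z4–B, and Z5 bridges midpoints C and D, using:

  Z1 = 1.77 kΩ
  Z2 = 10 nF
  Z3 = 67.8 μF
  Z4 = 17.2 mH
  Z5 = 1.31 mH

Step 1 — Angular frequency: ω = 2π·f = 2π·4880 = 3.066e+04 rad/s.
Step 2 — Component impedances:
  Z1: Z = R = 1770 Ω
  Z2: Z = 1/(jωC) = -j/(ω·C) = 0 - j3261 Ω
  Z3: Z = 1/(jωC) = -j/(ω·C) = 0 - j0.481 Ω
  Z4: Z = jωL = j·3.066e+04·0.0172 = 0 + j527.4 Ω
  Z5: Z = jωL = j·3.066e+04·0.00131 = 0 + j40.17 Ω
Step 3 — Bridge requires nodal analysis (the Z5 bridge couples midpoints C and D, so the two paths cannot be reduced to a simple series/parallel combination). Setting node B to ground and injecting 1 A at node A, the 3-node admittance system at A, C, D solves to V_A = Z_AB = 0.03932 + j630.2 Ω = 630.2∠90.0° Ω.
Step 4 — Power factor: PF = cos(φ) = Re(Z)/|Z| = 0.039322/630.15 = 6.24e-05.
Step 5 — Type: Im(Z) = 630.2 ⇒ lagging (phase φ = 90.0°).

PF = 6.24e-05 (lagging, φ = 90.0°)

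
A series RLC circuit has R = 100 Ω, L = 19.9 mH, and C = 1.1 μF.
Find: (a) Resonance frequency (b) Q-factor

Step 1 — Resonance condition Im(Z)=0 gives ω₀ = 1/√(LC).
Step 2 — ω₀ = 1/√(0.0199·1.1e-06) = 6759 rad/s.
Step 3 — f₀ = ω₀/(2π) = 1076 Hz.
Step 4 — Series Q: Q = ω₀L/R = 6759·0.0199/100 = 1.345.

(a) f₀ = 1076 Hz  (b) Q = 1.345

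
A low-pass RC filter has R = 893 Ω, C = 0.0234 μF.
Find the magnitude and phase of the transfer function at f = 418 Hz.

Step 1 — Angular frequency: ω = 2π·418 = 2626 rad/s.
Step 2 — Transfer function: H(jω) = 1/(1 + jωRC).
Step 3 — Denominator: 1 + jωRC = 1 + j·2626·893·2.34e-08 = 1 + j0.05488.
Step 4 — H = 0.997 - j0.05472.
Step 5 — Magnitude: |H| = 0.9985 (-0.0 dB); phase: φ = -3.1°.

|H| = 0.9985 (-0.0 dB), φ = -3.1°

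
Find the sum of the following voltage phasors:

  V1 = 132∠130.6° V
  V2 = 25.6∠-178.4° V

Step 1 — Convert each phasor to rectangular form:
  V1 = 132·(cos(130.6°) + j·sin(130.6°)) = -85.9 + j100.2 V
  V2 = 25.6·(cos(-178.4°) + j·sin(-178.4°)) = -25.59 - j0.7148 V
Step 2 — Sum components: V_total = -111.5 + j99.51 V.
Step 3 — Convert to polar: |V_total| = 149.4 V, ∠V_total = 138.3°.

V_total = 149.4∠138.3° V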